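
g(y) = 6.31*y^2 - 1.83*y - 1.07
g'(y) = 12.62*y - 1.83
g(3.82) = 84.02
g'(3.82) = 46.38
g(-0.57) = 2.02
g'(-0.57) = -9.02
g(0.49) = -0.45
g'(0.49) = 4.35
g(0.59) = 0.05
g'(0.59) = 5.62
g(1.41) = 8.89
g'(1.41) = 15.96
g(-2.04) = 28.92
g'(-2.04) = -27.57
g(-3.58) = 86.35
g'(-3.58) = -47.01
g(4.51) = 119.02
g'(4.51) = 55.09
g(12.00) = 885.61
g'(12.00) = 149.61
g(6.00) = 215.11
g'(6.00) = 73.89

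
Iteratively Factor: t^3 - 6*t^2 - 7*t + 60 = (t - 4)*(t^2 - 2*t - 15) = (t - 5)*(t - 4)*(t + 3)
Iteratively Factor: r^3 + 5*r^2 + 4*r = (r + 4)*(r^2 + r) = r*(r + 4)*(r + 1)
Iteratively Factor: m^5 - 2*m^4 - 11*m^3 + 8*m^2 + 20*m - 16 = (m + 2)*(m^4 - 4*m^3 - 3*m^2 + 14*m - 8) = (m - 1)*(m + 2)*(m^3 - 3*m^2 - 6*m + 8) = (m - 1)^2*(m + 2)*(m^2 - 2*m - 8) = (m - 1)^2*(m + 2)^2*(m - 4)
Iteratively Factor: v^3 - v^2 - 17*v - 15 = (v + 3)*(v^2 - 4*v - 5) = (v - 5)*(v + 3)*(v + 1)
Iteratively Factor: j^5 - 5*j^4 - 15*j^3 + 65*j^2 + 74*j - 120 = (j - 1)*(j^4 - 4*j^3 - 19*j^2 + 46*j + 120) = (j - 1)*(j + 2)*(j^3 - 6*j^2 - 7*j + 60) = (j - 5)*(j - 1)*(j + 2)*(j^2 - j - 12) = (j - 5)*(j - 1)*(j + 2)*(j + 3)*(j - 4)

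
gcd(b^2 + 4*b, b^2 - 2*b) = b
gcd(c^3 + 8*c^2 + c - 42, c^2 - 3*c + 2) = c - 2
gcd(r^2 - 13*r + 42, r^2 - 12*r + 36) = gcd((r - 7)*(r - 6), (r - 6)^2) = r - 6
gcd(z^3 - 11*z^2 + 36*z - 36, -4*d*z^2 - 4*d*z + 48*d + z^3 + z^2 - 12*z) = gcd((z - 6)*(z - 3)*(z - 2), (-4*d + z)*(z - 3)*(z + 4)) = z - 3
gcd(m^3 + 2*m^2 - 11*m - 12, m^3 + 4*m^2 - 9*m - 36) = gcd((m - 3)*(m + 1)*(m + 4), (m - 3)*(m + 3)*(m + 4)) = m^2 + m - 12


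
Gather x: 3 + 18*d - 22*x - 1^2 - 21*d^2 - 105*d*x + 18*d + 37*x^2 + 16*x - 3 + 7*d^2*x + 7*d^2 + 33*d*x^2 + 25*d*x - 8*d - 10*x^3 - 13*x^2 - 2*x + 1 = -14*d^2 + 28*d - 10*x^3 + x^2*(33*d + 24) + x*(7*d^2 - 80*d - 8)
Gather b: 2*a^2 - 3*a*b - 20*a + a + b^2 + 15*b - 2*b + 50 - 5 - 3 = 2*a^2 - 19*a + b^2 + b*(13 - 3*a) + 42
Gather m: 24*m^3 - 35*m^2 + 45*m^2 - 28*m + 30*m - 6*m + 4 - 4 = 24*m^3 + 10*m^2 - 4*m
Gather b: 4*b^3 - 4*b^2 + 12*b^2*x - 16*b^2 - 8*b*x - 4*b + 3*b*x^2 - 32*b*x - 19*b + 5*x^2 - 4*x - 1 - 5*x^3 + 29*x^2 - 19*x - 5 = 4*b^3 + b^2*(12*x - 20) + b*(3*x^2 - 40*x - 23) - 5*x^3 + 34*x^2 - 23*x - 6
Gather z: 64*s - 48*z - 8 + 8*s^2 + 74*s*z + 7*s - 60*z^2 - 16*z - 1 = 8*s^2 + 71*s - 60*z^2 + z*(74*s - 64) - 9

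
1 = 1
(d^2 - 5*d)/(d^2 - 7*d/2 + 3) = 2*d*(d - 5)/(2*d^2 - 7*d + 6)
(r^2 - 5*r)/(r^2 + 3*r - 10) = r*(r - 5)/(r^2 + 3*r - 10)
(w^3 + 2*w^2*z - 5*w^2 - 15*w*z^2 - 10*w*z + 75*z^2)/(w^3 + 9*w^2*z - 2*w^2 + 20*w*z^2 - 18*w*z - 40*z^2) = (w^2 - 3*w*z - 5*w + 15*z)/(w^2 + 4*w*z - 2*w - 8*z)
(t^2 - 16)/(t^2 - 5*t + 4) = (t + 4)/(t - 1)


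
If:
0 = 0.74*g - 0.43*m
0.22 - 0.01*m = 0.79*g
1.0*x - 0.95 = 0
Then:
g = 0.27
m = 0.47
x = 0.95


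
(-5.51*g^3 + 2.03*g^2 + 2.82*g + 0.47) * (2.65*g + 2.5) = -14.6015*g^4 - 8.3955*g^3 + 12.548*g^2 + 8.2955*g + 1.175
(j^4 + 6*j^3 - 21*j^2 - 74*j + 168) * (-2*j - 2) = -2*j^5 - 14*j^4 + 30*j^3 + 190*j^2 - 188*j - 336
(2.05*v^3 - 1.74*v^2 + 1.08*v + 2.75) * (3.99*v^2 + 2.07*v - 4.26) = 8.1795*v^5 - 2.6991*v^4 - 8.0256*v^3 + 20.6205*v^2 + 1.0917*v - 11.715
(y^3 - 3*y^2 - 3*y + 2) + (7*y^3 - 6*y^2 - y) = 8*y^3 - 9*y^2 - 4*y + 2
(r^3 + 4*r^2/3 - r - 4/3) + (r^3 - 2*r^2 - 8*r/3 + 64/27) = 2*r^3 - 2*r^2/3 - 11*r/3 + 28/27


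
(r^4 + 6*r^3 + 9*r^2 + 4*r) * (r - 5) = r^5 + r^4 - 21*r^3 - 41*r^2 - 20*r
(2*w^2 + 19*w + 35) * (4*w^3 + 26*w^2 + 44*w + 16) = 8*w^5 + 128*w^4 + 722*w^3 + 1778*w^2 + 1844*w + 560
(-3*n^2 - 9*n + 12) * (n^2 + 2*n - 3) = -3*n^4 - 15*n^3 + 3*n^2 + 51*n - 36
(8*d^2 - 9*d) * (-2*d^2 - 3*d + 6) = -16*d^4 - 6*d^3 + 75*d^2 - 54*d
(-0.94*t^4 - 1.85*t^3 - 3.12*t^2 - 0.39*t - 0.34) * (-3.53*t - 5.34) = 3.3182*t^5 + 11.5501*t^4 + 20.8926*t^3 + 18.0375*t^2 + 3.2828*t + 1.8156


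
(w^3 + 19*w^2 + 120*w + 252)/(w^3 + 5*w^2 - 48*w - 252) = (w + 7)/(w - 7)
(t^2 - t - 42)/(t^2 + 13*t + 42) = (t - 7)/(t + 7)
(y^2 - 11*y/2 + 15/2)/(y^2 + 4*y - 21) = (y - 5/2)/(y + 7)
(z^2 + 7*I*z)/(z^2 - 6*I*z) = (z + 7*I)/(z - 6*I)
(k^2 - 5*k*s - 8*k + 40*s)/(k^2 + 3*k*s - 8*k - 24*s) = (k - 5*s)/(k + 3*s)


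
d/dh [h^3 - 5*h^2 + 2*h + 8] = 3*h^2 - 10*h + 2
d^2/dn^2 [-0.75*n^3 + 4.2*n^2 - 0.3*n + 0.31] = 8.4 - 4.5*n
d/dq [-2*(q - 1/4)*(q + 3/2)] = -4*q - 5/2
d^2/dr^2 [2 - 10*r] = 0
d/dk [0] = 0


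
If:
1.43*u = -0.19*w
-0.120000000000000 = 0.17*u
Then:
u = -0.71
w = 5.31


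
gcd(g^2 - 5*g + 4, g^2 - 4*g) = g - 4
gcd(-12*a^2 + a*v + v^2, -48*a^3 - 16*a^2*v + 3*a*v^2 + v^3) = 4*a + v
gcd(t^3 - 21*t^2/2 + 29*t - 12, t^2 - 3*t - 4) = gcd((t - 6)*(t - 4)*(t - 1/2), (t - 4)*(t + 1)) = t - 4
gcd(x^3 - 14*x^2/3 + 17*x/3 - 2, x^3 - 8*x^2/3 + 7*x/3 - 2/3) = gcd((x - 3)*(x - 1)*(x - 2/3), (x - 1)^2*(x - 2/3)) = x^2 - 5*x/3 + 2/3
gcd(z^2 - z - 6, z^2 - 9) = z - 3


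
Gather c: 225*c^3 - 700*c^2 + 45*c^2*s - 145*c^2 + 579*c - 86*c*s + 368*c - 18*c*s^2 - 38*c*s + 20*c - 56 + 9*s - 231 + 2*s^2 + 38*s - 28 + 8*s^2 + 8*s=225*c^3 + c^2*(45*s - 845) + c*(-18*s^2 - 124*s + 967) + 10*s^2 + 55*s - 315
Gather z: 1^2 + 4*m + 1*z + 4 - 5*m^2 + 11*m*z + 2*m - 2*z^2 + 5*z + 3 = -5*m^2 + 6*m - 2*z^2 + z*(11*m + 6) + 8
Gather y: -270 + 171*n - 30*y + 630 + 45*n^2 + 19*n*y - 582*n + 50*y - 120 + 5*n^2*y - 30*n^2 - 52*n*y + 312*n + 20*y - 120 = 15*n^2 - 99*n + y*(5*n^2 - 33*n + 40) + 120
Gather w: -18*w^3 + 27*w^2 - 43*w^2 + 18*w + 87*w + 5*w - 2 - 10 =-18*w^3 - 16*w^2 + 110*w - 12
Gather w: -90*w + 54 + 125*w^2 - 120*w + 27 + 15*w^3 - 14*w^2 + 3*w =15*w^3 + 111*w^2 - 207*w + 81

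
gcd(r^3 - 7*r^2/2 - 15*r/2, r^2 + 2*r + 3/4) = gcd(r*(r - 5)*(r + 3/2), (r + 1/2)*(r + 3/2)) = r + 3/2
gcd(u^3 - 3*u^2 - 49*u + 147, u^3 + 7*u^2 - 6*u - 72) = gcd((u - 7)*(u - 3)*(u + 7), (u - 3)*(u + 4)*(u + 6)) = u - 3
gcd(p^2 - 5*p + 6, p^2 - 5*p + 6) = p^2 - 5*p + 6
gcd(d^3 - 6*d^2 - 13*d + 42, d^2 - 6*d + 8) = d - 2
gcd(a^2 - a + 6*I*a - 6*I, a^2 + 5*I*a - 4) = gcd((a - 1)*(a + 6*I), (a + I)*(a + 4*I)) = 1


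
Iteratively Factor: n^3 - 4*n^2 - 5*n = (n - 5)*(n^2 + n) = (n - 5)*(n + 1)*(n)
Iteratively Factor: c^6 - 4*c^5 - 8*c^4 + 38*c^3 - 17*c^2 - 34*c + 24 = (c - 1)*(c^5 - 3*c^4 - 11*c^3 + 27*c^2 + 10*c - 24) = (c - 4)*(c - 1)*(c^4 + c^3 - 7*c^2 - c + 6) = (c - 4)*(c - 1)^2*(c^3 + 2*c^2 - 5*c - 6) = (c - 4)*(c - 1)^2*(c + 1)*(c^2 + c - 6) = (c - 4)*(c - 2)*(c - 1)^2*(c + 1)*(c + 3)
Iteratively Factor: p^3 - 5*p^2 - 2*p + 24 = (p - 4)*(p^2 - p - 6) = (p - 4)*(p + 2)*(p - 3)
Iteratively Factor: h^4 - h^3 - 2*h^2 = (h)*(h^3 - h^2 - 2*h) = h*(h + 1)*(h^2 - 2*h) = h*(h - 2)*(h + 1)*(h)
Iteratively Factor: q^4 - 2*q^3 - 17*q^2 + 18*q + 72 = (q - 3)*(q^3 + q^2 - 14*q - 24) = (q - 4)*(q - 3)*(q^2 + 5*q + 6) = (q - 4)*(q - 3)*(q + 2)*(q + 3)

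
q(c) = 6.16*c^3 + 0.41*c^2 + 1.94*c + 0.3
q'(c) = 18.48*c^2 + 0.82*c + 1.94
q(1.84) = 43.63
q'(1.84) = 66.01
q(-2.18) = -65.80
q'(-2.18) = 87.98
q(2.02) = 56.66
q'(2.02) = 79.00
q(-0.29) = -0.38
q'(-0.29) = 3.26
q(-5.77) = -1180.58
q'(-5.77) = 612.46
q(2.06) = 59.89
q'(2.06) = 82.05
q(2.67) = 125.65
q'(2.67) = 135.87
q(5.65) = 1135.38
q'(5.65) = 596.50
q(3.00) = 176.13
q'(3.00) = 170.72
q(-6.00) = -1327.14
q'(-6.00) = 662.30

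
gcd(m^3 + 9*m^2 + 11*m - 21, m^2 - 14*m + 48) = 1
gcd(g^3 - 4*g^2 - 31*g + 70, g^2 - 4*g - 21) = g - 7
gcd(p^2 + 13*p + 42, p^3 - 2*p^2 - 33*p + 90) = p + 6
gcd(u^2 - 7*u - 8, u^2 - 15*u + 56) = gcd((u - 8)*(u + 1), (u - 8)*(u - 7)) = u - 8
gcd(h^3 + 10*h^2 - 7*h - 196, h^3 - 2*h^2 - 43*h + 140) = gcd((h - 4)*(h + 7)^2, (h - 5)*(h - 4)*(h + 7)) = h^2 + 3*h - 28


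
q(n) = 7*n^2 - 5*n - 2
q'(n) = 14*n - 5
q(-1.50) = 21.25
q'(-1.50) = -26.00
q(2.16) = 19.86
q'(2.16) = 25.24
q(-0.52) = 2.49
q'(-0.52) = -12.28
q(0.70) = -2.07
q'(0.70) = 4.80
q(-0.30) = 0.13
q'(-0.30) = -9.20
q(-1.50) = 21.25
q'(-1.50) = -26.00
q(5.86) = 209.08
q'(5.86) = 77.04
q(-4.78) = 181.84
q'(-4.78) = -71.92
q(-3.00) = 76.00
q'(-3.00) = -47.00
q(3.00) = 46.00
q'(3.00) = 37.00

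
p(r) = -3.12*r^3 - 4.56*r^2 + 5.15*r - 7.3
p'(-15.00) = -1964.05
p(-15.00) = 9419.45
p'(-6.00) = -277.09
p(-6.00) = 471.56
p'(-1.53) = -2.81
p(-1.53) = -14.68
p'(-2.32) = -24.07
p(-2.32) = -4.83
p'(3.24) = -122.66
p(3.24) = -144.60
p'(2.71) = -88.31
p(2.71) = -88.93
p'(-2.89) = -46.67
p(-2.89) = 15.04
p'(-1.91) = -11.58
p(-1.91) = -12.03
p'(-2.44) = -28.32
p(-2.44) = -1.69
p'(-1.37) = 0.08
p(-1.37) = -14.89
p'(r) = -9.36*r^2 - 9.12*r + 5.15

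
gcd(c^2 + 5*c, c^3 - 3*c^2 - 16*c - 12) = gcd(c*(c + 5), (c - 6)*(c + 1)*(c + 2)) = 1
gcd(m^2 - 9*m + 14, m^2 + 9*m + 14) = 1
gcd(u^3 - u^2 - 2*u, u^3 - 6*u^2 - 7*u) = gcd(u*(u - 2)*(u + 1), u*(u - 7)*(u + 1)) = u^2 + u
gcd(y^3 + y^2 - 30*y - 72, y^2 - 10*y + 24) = y - 6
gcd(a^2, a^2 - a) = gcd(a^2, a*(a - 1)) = a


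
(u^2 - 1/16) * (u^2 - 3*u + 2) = u^4 - 3*u^3 + 31*u^2/16 + 3*u/16 - 1/8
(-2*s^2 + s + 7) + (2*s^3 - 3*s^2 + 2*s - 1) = 2*s^3 - 5*s^2 + 3*s + 6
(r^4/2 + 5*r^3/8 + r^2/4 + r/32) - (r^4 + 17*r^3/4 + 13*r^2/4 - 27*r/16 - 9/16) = -r^4/2 - 29*r^3/8 - 3*r^2 + 55*r/32 + 9/16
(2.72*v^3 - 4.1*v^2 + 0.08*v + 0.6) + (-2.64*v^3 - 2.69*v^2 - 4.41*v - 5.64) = 0.0800000000000001*v^3 - 6.79*v^2 - 4.33*v - 5.04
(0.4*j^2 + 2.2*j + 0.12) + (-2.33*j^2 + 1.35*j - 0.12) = -1.93*j^2 + 3.55*j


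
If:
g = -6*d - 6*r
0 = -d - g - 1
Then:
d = 1/5 - 6*r/5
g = 6*r/5 - 6/5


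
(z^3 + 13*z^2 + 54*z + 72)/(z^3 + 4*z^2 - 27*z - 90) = (z + 4)/(z - 5)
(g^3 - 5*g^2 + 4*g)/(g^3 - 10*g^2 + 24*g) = (g - 1)/(g - 6)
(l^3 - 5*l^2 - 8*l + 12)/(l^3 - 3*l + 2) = (l - 6)/(l - 1)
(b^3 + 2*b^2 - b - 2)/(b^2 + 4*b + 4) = (b^2 - 1)/(b + 2)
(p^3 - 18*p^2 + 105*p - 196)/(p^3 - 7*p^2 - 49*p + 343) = (p - 4)/(p + 7)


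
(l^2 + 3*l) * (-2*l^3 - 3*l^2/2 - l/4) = -2*l^5 - 15*l^4/2 - 19*l^3/4 - 3*l^2/4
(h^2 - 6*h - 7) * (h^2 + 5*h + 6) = h^4 - h^3 - 31*h^2 - 71*h - 42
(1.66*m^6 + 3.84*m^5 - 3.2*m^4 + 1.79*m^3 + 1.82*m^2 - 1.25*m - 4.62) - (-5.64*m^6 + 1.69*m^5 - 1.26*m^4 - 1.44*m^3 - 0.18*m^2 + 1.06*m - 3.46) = 7.3*m^6 + 2.15*m^5 - 1.94*m^4 + 3.23*m^3 + 2.0*m^2 - 2.31*m - 1.16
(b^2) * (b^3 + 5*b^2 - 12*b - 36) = b^5 + 5*b^4 - 12*b^3 - 36*b^2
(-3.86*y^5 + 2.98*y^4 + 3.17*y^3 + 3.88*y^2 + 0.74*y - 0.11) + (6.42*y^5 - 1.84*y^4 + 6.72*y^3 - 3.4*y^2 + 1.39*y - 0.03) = 2.56*y^5 + 1.14*y^4 + 9.89*y^3 + 0.48*y^2 + 2.13*y - 0.14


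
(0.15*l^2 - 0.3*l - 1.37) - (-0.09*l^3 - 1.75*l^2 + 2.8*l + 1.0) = 0.09*l^3 + 1.9*l^2 - 3.1*l - 2.37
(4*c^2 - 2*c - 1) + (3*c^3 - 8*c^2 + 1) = 3*c^3 - 4*c^2 - 2*c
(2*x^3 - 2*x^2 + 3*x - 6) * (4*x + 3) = 8*x^4 - 2*x^3 + 6*x^2 - 15*x - 18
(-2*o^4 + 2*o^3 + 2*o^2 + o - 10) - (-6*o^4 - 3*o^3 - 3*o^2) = 4*o^4 + 5*o^3 + 5*o^2 + o - 10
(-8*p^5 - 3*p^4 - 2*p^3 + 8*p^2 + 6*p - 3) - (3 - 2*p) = -8*p^5 - 3*p^4 - 2*p^3 + 8*p^2 + 8*p - 6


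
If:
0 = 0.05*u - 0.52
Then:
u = 10.40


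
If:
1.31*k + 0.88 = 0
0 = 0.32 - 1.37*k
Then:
No Solution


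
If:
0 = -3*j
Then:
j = 0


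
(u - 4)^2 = u^2 - 8*u + 16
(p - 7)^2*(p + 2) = p^3 - 12*p^2 + 21*p + 98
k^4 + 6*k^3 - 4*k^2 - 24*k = k*(k - 2)*(k + 2)*(k + 6)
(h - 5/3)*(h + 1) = h^2 - 2*h/3 - 5/3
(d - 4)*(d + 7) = d^2 + 3*d - 28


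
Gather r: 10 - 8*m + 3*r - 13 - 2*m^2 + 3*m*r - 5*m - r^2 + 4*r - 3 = -2*m^2 - 13*m - r^2 + r*(3*m + 7) - 6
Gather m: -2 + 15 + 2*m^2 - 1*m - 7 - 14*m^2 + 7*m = -12*m^2 + 6*m + 6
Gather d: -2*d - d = -3*d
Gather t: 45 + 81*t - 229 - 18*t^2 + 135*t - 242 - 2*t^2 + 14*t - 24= -20*t^2 + 230*t - 450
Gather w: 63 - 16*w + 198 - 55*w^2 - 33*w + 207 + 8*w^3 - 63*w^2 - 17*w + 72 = 8*w^3 - 118*w^2 - 66*w + 540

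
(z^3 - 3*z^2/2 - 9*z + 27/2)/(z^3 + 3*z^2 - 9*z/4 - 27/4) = 2*(z - 3)/(2*z + 3)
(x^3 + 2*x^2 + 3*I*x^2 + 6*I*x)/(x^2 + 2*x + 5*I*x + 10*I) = x*(x + 3*I)/(x + 5*I)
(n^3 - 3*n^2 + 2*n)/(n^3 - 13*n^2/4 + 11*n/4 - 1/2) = 4*n/(4*n - 1)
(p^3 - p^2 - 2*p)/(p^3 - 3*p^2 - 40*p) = (-p^2 + p + 2)/(-p^2 + 3*p + 40)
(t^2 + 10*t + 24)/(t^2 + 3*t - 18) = (t + 4)/(t - 3)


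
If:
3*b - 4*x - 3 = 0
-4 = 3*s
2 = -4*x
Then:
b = 1/3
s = -4/3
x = -1/2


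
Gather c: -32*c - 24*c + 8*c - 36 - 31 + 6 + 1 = -48*c - 60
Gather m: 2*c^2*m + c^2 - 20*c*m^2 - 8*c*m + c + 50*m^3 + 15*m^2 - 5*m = c^2 + c + 50*m^3 + m^2*(15 - 20*c) + m*(2*c^2 - 8*c - 5)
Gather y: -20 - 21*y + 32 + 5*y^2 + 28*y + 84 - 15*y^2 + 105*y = -10*y^2 + 112*y + 96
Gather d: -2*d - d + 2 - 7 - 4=-3*d - 9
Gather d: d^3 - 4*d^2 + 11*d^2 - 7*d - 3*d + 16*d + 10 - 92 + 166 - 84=d^3 + 7*d^2 + 6*d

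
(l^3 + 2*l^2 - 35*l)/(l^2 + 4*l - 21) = l*(l - 5)/(l - 3)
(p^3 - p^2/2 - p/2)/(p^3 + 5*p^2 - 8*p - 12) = p*(2*p^2 - p - 1)/(2*(p^3 + 5*p^2 - 8*p - 12))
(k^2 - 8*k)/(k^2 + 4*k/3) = 3*(k - 8)/(3*k + 4)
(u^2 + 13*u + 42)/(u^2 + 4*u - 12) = (u + 7)/(u - 2)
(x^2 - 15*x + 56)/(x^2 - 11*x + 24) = (x - 7)/(x - 3)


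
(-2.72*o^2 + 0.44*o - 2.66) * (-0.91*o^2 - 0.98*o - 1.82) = 2.4752*o^4 + 2.2652*o^3 + 6.9398*o^2 + 1.806*o + 4.8412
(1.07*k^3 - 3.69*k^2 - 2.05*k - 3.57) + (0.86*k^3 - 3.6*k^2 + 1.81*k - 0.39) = 1.93*k^3 - 7.29*k^2 - 0.24*k - 3.96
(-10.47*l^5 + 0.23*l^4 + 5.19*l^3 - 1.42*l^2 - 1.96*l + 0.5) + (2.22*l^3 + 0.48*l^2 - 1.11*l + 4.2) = -10.47*l^5 + 0.23*l^4 + 7.41*l^3 - 0.94*l^2 - 3.07*l + 4.7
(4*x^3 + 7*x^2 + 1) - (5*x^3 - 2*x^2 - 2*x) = -x^3 + 9*x^2 + 2*x + 1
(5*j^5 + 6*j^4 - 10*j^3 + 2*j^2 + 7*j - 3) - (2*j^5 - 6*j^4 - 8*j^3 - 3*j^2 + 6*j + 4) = 3*j^5 + 12*j^4 - 2*j^3 + 5*j^2 + j - 7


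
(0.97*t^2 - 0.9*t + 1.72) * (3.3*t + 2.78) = 3.201*t^3 - 0.2734*t^2 + 3.174*t + 4.7816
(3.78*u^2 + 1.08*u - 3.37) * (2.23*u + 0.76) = 8.4294*u^3 + 5.2812*u^2 - 6.6943*u - 2.5612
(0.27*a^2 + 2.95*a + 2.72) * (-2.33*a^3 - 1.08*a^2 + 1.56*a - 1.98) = -0.6291*a^5 - 7.1651*a^4 - 9.1024*a^3 + 1.1298*a^2 - 1.5978*a - 5.3856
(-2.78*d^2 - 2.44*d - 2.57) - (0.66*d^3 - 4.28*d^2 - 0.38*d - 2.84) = -0.66*d^3 + 1.5*d^2 - 2.06*d + 0.27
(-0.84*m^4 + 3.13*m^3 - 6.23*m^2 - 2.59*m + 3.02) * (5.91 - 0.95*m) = 0.798*m^5 - 7.9379*m^4 + 24.4168*m^3 - 34.3588*m^2 - 18.1759*m + 17.8482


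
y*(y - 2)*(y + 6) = y^3 + 4*y^2 - 12*y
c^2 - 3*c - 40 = (c - 8)*(c + 5)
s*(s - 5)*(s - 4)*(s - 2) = s^4 - 11*s^3 + 38*s^2 - 40*s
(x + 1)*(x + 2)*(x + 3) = x^3 + 6*x^2 + 11*x + 6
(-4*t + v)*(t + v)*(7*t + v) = -28*t^3 - 25*t^2*v + 4*t*v^2 + v^3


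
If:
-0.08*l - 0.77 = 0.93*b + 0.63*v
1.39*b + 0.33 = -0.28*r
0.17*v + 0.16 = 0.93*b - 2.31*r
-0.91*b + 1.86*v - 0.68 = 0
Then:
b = -0.20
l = -9.36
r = -0.17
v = 0.27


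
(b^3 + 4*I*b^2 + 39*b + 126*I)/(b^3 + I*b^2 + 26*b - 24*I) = (b^3 + 4*I*b^2 + 39*b + 126*I)/(b^3 + I*b^2 + 26*b - 24*I)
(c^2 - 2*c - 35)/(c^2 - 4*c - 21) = (c + 5)/(c + 3)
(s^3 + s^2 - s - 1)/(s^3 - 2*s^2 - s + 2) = (s + 1)/(s - 2)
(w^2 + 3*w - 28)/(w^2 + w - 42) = (w - 4)/(w - 6)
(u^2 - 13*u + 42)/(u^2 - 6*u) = (u - 7)/u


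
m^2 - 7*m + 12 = (m - 4)*(m - 3)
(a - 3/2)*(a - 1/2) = a^2 - 2*a + 3/4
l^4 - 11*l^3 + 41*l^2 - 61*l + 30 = (l - 5)*(l - 3)*(l - 2)*(l - 1)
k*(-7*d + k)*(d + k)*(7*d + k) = -49*d^3*k - 49*d^2*k^2 + d*k^3 + k^4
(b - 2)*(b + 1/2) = b^2 - 3*b/2 - 1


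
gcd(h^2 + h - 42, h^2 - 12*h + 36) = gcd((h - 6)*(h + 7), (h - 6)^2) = h - 6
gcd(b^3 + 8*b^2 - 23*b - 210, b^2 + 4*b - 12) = b + 6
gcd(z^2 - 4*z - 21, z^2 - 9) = z + 3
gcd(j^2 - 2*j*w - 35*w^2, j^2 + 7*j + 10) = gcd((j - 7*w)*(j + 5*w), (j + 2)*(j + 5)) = 1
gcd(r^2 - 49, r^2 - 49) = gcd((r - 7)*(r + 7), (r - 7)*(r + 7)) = r^2 - 49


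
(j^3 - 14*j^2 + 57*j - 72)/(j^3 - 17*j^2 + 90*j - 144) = (j - 3)/(j - 6)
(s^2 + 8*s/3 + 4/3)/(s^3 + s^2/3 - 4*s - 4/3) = (3*s + 2)/(3*s^2 - 5*s - 2)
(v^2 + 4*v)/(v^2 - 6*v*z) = (v + 4)/(v - 6*z)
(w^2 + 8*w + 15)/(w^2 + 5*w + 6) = (w + 5)/(w + 2)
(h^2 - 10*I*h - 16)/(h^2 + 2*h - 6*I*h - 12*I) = (h^2 - 10*I*h - 16)/(h^2 + h*(2 - 6*I) - 12*I)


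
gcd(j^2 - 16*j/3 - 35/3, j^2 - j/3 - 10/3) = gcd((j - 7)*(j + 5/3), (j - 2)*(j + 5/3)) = j + 5/3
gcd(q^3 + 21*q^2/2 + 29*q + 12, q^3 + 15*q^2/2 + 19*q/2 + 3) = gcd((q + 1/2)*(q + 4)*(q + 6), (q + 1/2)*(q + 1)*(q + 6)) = q^2 + 13*q/2 + 3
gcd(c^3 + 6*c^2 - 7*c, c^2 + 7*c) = c^2 + 7*c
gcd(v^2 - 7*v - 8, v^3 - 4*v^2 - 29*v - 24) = v^2 - 7*v - 8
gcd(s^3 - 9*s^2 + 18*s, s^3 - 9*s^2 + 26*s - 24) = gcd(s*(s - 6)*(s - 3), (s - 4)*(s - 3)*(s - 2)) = s - 3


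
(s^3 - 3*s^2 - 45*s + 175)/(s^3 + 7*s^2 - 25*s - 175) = (s - 5)/(s + 5)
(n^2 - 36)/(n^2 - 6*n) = (n + 6)/n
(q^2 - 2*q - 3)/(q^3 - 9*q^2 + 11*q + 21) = 1/(q - 7)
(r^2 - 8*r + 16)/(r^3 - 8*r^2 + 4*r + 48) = (r - 4)/(r^2 - 4*r - 12)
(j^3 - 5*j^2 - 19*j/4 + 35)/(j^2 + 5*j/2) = j - 15/2 + 14/j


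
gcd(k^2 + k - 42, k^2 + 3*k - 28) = k + 7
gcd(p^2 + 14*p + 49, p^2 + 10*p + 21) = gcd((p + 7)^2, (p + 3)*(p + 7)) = p + 7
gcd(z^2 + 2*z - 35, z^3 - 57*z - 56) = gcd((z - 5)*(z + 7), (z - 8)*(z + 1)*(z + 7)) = z + 7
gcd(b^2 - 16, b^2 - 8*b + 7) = 1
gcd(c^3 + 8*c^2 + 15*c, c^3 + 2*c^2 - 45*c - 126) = c + 3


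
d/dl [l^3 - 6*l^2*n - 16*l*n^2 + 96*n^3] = 3*l^2 - 12*l*n - 16*n^2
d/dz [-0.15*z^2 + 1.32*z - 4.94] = 1.32 - 0.3*z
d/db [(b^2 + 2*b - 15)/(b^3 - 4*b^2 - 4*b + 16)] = (-b^4 - 4*b^3 + 49*b^2 - 88*b - 28)/(b^6 - 8*b^5 + 8*b^4 + 64*b^3 - 112*b^2 - 128*b + 256)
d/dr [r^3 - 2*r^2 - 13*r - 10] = 3*r^2 - 4*r - 13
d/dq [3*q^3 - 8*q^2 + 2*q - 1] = 9*q^2 - 16*q + 2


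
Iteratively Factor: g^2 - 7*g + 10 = (g - 2)*(g - 5)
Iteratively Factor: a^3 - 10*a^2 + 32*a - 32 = (a - 4)*(a^2 - 6*a + 8) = (a - 4)^2*(a - 2)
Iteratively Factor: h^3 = (h)*(h^2) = h^2*(h)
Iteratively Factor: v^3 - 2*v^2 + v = (v - 1)*(v^2 - v) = (v - 1)^2*(v)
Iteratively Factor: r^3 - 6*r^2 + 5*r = (r)*(r^2 - 6*r + 5) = r*(r - 1)*(r - 5)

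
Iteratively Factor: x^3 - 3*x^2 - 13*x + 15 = (x - 1)*(x^2 - 2*x - 15) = (x - 5)*(x - 1)*(x + 3)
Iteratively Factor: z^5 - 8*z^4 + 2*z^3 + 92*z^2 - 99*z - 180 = (z - 3)*(z^4 - 5*z^3 - 13*z^2 + 53*z + 60) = (z - 3)*(z + 1)*(z^3 - 6*z^2 - 7*z + 60) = (z - 5)*(z - 3)*(z + 1)*(z^2 - z - 12) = (z - 5)*(z - 3)*(z + 1)*(z + 3)*(z - 4)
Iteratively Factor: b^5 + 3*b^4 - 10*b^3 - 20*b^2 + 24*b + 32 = (b + 1)*(b^4 + 2*b^3 - 12*b^2 - 8*b + 32) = (b - 2)*(b + 1)*(b^3 + 4*b^2 - 4*b - 16) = (b - 2)*(b + 1)*(b + 4)*(b^2 - 4) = (b - 2)^2*(b + 1)*(b + 4)*(b + 2)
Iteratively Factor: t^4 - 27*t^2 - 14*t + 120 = (t - 5)*(t^3 + 5*t^2 - 2*t - 24) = (t - 5)*(t - 2)*(t^2 + 7*t + 12) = (t - 5)*(t - 2)*(t + 4)*(t + 3)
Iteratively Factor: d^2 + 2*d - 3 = (d - 1)*(d + 3)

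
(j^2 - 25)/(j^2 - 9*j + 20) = (j + 5)/(j - 4)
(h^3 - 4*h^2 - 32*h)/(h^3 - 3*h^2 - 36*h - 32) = h/(h + 1)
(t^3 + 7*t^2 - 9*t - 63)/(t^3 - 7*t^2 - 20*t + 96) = (t^2 + 10*t + 21)/(t^2 - 4*t - 32)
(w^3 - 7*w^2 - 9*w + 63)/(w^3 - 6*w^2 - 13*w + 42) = (w - 3)/(w - 2)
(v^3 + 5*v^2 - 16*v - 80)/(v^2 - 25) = (v^2 - 16)/(v - 5)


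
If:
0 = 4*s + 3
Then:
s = -3/4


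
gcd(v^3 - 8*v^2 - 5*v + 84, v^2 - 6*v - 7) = v - 7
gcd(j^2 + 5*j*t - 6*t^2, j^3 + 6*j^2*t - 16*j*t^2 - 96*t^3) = j + 6*t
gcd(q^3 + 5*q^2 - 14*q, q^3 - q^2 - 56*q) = q^2 + 7*q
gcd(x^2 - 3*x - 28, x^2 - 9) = 1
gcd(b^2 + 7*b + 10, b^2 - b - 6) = b + 2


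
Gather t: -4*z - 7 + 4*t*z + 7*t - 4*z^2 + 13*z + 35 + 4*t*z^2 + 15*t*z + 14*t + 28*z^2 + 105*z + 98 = t*(4*z^2 + 19*z + 21) + 24*z^2 + 114*z + 126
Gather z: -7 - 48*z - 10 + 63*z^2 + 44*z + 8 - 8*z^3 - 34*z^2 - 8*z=-8*z^3 + 29*z^2 - 12*z - 9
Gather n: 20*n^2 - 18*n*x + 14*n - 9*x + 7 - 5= 20*n^2 + n*(14 - 18*x) - 9*x + 2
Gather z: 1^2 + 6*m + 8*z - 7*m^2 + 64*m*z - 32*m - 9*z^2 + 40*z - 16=-7*m^2 - 26*m - 9*z^2 + z*(64*m + 48) - 15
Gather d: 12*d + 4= 12*d + 4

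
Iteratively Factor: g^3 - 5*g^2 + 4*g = (g - 4)*(g^2 - g) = (g - 4)*(g - 1)*(g)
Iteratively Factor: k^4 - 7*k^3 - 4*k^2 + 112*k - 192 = (k - 3)*(k^3 - 4*k^2 - 16*k + 64) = (k - 4)*(k - 3)*(k^2 - 16) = (k - 4)*(k - 3)*(k + 4)*(k - 4)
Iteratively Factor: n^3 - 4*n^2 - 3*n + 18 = (n + 2)*(n^2 - 6*n + 9) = (n - 3)*(n + 2)*(n - 3)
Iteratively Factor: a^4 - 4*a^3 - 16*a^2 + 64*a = (a - 4)*(a^3 - 16*a) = a*(a - 4)*(a^2 - 16) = a*(a - 4)^2*(a + 4)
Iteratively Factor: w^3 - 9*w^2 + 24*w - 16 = (w - 1)*(w^2 - 8*w + 16) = (w - 4)*(w - 1)*(w - 4)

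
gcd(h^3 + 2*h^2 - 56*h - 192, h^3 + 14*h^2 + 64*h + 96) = h^2 + 10*h + 24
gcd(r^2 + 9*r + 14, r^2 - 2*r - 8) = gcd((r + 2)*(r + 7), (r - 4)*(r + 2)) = r + 2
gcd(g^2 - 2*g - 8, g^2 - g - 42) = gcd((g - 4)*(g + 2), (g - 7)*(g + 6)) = 1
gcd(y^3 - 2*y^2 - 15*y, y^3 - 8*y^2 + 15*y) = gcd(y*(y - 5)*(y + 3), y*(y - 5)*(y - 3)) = y^2 - 5*y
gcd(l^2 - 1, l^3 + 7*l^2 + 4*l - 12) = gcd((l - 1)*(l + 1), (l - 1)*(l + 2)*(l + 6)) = l - 1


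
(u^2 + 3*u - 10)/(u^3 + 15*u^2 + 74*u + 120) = (u - 2)/(u^2 + 10*u + 24)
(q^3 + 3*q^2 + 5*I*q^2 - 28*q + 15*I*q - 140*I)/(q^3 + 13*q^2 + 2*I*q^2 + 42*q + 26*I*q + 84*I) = (q^2 + q*(-4 + 5*I) - 20*I)/(q^2 + 2*q*(3 + I) + 12*I)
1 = 1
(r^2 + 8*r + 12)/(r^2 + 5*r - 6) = (r + 2)/(r - 1)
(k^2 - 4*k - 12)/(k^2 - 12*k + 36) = (k + 2)/(k - 6)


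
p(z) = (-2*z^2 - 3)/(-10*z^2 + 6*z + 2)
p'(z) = -4*z/(-10*z^2 + 6*z + 2) + (20*z - 6)*(-2*z^2 - 3)/(-10*z^2 + 6*z + 2)^2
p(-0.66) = 0.61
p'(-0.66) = 1.45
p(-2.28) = 0.21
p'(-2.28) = 0.03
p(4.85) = 0.25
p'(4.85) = -0.01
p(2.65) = 0.33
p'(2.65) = -0.09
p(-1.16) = 0.31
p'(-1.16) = 0.24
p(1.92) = 0.44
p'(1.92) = -0.29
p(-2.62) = 0.20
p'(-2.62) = 0.02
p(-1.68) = 0.24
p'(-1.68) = 0.07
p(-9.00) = 0.19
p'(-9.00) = 0.00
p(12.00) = 0.21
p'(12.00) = 0.00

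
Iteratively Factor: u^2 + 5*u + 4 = (u + 1)*(u + 4)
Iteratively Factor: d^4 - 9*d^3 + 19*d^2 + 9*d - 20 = (d - 5)*(d^3 - 4*d^2 - d + 4) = (d - 5)*(d - 1)*(d^2 - 3*d - 4) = (d - 5)*(d - 4)*(d - 1)*(d + 1)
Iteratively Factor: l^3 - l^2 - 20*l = (l + 4)*(l^2 - 5*l) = l*(l + 4)*(l - 5)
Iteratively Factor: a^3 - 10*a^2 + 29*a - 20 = (a - 4)*(a^2 - 6*a + 5) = (a - 5)*(a - 4)*(a - 1)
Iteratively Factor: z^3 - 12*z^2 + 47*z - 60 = (z - 5)*(z^2 - 7*z + 12) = (z - 5)*(z - 3)*(z - 4)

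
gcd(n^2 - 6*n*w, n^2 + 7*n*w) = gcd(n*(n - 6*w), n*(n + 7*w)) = n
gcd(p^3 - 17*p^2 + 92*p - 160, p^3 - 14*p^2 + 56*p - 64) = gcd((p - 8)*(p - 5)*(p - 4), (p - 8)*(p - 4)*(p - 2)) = p^2 - 12*p + 32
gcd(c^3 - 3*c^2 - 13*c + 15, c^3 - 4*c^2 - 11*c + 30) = c^2 - 2*c - 15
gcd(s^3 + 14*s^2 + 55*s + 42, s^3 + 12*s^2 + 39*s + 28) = s^2 + 8*s + 7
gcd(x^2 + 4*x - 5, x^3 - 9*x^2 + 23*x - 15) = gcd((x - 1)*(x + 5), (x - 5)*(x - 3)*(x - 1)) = x - 1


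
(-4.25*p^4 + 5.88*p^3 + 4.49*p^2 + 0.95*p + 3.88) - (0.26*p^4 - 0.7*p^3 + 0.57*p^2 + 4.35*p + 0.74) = -4.51*p^4 + 6.58*p^3 + 3.92*p^2 - 3.4*p + 3.14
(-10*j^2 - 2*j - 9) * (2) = -20*j^2 - 4*j - 18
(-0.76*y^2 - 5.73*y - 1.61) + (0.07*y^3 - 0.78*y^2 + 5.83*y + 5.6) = 0.07*y^3 - 1.54*y^2 + 0.0999999999999996*y + 3.99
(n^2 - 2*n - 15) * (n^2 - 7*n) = n^4 - 9*n^3 - n^2 + 105*n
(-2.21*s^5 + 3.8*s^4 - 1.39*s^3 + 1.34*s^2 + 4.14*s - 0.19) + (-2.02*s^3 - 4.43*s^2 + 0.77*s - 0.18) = -2.21*s^5 + 3.8*s^4 - 3.41*s^3 - 3.09*s^2 + 4.91*s - 0.37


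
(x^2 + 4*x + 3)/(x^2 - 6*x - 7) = (x + 3)/(x - 7)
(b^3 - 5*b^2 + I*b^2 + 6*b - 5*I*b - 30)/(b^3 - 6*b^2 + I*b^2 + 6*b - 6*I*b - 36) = (b - 5)/(b - 6)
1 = 1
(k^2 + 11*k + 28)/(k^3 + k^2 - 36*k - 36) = (k^2 + 11*k + 28)/(k^3 + k^2 - 36*k - 36)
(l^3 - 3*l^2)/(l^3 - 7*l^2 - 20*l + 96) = l^2/(l^2 - 4*l - 32)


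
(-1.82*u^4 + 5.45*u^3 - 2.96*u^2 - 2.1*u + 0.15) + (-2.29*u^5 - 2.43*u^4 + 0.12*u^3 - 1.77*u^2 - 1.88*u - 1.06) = -2.29*u^5 - 4.25*u^4 + 5.57*u^3 - 4.73*u^2 - 3.98*u - 0.91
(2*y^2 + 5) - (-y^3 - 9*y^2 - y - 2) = y^3 + 11*y^2 + y + 7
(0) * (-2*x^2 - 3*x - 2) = 0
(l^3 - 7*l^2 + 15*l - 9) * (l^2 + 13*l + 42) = l^5 + 6*l^4 - 34*l^3 - 108*l^2 + 513*l - 378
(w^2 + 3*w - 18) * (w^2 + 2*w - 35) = w^4 + 5*w^3 - 47*w^2 - 141*w + 630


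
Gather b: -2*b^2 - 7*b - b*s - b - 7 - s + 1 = -2*b^2 + b*(-s - 8) - s - 6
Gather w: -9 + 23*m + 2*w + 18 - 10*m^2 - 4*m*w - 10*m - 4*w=-10*m^2 + 13*m + w*(-4*m - 2) + 9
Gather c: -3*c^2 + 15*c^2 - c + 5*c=12*c^2 + 4*c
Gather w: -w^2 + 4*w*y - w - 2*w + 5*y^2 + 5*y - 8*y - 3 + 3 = -w^2 + w*(4*y - 3) + 5*y^2 - 3*y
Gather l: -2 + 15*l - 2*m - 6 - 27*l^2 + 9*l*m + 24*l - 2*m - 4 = -27*l^2 + l*(9*m + 39) - 4*m - 12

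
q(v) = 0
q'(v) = 0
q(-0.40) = 0.00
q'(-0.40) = 0.00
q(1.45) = 0.00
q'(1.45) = 0.00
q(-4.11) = 0.00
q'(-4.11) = 0.00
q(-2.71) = 0.00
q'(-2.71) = 0.00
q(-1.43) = 0.00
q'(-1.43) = 0.00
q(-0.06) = 0.00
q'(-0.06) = 0.00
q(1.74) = 0.00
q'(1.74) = 0.00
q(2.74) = 0.00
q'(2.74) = 0.00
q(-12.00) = 0.00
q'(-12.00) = 0.00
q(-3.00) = 0.00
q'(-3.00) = 0.00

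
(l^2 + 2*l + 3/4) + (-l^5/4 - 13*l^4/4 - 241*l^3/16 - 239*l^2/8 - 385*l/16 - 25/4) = -l^5/4 - 13*l^4/4 - 241*l^3/16 - 231*l^2/8 - 353*l/16 - 11/2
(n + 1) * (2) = 2*n + 2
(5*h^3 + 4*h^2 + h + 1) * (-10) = -50*h^3 - 40*h^2 - 10*h - 10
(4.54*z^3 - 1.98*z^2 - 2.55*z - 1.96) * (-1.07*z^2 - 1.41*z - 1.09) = -4.8578*z^5 - 4.2828*z^4 + 0.571699999999999*z^3 + 7.8509*z^2 + 5.5431*z + 2.1364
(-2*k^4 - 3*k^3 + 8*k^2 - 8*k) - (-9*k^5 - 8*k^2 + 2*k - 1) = 9*k^5 - 2*k^4 - 3*k^3 + 16*k^2 - 10*k + 1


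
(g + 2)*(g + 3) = g^2 + 5*g + 6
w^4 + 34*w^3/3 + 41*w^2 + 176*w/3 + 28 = (w + 1)*(w + 2)*(w + 7/3)*(w + 6)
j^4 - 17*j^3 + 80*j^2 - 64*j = j*(j - 8)^2*(j - 1)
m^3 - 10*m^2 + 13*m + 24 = (m - 8)*(m - 3)*(m + 1)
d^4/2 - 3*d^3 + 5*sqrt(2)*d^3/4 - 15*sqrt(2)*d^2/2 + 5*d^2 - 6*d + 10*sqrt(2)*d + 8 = (d/2 + sqrt(2))*(d - 4)*(d - 2)*(d + sqrt(2)/2)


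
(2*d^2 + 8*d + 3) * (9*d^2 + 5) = 18*d^4 + 72*d^3 + 37*d^2 + 40*d + 15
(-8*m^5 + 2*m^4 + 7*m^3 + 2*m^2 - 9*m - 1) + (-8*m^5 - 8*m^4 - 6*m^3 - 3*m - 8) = -16*m^5 - 6*m^4 + m^3 + 2*m^2 - 12*m - 9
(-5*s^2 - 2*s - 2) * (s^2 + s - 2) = -5*s^4 - 7*s^3 + 6*s^2 + 2*s + 4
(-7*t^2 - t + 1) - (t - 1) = -7*t^2 - 2*t + 2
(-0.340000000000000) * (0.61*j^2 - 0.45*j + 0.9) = -0.2074*j^2 + 0.153*j - 0.306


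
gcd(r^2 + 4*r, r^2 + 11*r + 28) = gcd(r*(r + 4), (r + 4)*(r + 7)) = r + 4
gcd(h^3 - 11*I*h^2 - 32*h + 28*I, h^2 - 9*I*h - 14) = h^2 - 9*I*h - 14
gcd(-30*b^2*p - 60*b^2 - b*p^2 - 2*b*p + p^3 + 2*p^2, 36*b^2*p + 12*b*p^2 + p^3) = 1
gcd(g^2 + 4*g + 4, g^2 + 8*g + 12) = g + 2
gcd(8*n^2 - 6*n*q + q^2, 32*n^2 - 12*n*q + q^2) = -4*n + q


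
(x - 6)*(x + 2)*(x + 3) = x^3 - x^2 - 24*x - 36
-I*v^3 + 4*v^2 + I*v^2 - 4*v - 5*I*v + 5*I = (v - I)*(v + 5*I)*(-I*v + I)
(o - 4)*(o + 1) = o^2 - 3*o - 4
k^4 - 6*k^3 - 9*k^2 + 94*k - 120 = (k - 5)*(k - 3)*(k - 2)*(k + 4)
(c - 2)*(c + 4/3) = c^2 - 2*c/3 - 8/3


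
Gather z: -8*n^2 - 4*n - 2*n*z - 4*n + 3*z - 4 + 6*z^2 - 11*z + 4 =-8*n^2 - 8*n + 6*z^2 + z*(-2*n - 8)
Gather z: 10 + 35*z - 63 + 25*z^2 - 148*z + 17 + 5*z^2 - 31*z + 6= 30*z^2 - 144*z - 30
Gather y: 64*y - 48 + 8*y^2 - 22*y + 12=8*y^2 + 42*y - 36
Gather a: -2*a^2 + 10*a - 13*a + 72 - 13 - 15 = -2*a^2 - 3*a + 44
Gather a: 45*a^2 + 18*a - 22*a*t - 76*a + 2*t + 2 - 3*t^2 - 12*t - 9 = 45*a^2 + a*(-22*t - 58) - 3*t^2 - 10*t - 7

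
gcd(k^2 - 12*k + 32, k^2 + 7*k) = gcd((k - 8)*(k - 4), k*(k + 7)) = 1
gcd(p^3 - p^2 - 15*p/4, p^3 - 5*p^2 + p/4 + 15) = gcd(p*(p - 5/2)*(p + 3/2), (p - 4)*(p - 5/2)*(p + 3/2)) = p^2 - p - 15/4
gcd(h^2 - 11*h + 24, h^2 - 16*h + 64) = h - 8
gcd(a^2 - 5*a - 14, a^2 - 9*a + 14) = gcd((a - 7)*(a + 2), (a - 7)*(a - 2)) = a - 7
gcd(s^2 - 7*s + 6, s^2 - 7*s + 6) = s^2 - 7*s + 6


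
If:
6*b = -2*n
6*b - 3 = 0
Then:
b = 1/2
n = -3/2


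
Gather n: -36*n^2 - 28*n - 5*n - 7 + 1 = -36*n^2 - 33*n - 6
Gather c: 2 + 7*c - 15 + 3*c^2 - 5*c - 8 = 3*c^2 + 2*c - 21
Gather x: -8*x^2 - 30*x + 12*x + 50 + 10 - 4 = -8*x^2 - 18*x + 56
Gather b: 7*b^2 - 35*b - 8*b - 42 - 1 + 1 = 7*b^2 - 43*b - 42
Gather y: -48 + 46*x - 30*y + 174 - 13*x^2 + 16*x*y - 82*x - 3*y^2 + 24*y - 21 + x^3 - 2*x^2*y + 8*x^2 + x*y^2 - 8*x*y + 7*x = x^3 - 5*x^2 - 29*x + y^2*(x - 3) + y*(-2*x^2 + 8*x - 6) + 105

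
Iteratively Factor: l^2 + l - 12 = (l - 3)*(l + 4)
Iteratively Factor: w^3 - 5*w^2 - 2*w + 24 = (w - 3)*(w^2 - 2*w - 8) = (w - 4)*(w - 3)*(w + 2)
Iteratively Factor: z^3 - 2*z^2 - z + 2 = (z + 1)*(z^2 - 3*z + 2) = (z - 2)*(z + 1)*(z - 1)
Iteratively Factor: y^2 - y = (y - 1)*(y)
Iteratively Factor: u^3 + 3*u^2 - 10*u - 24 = (u - 3)*(u^2 + 6*u + 8) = (u - 3)*(u + 2)*(u + 4)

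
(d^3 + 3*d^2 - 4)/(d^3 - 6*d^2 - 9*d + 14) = (d + 2)/(d - 7)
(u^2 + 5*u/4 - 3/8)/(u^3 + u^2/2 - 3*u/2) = (u - 1/4)/(u*(u - 1))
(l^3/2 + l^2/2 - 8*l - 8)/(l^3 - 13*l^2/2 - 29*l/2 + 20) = (l^3 + l^2 - 16*l - 16)/(2*l^3 - 13*l^2 - 29*l + 40)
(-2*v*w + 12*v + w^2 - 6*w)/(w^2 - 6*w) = (-2*v + w)/w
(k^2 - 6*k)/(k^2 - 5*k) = (k - 6)/(k - 5)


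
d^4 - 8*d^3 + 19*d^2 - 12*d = d*(d - 4)*(d - 3)*(d - 1)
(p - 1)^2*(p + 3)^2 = p^4 + 4*p^3 - 2*p^2 - 12*p + 9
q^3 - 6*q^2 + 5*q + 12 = (q - 4)*(q - 3)*(q + 1)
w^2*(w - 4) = w^3 - 4*w^2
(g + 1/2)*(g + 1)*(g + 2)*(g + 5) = g^4 + 17*g^3/2 + 21*g^2 + 37*g/2 + 5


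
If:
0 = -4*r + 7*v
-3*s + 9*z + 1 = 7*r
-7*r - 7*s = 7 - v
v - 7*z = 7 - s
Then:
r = -2156/1609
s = 371/1609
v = -1232/1609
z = -1732/1609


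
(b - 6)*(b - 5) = b^2 - 11*b + 30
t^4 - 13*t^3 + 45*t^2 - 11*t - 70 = (t - 7)*(t - 5)*(t - 2)*(t + 1)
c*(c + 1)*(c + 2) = c^3 + 3*c^2 + 2*c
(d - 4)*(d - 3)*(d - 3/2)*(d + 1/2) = d^4 - 8*d^3 + 73*d^2/4 - 27*d/4 - 9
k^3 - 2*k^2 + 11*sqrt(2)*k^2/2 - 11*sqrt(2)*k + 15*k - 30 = (k - 2)*(k + 5*sqrt(2)/2)*(k + 3*sqrt(2))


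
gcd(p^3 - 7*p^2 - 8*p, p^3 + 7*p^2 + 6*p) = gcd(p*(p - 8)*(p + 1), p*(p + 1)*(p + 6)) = p^2 + p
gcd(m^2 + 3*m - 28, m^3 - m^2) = 1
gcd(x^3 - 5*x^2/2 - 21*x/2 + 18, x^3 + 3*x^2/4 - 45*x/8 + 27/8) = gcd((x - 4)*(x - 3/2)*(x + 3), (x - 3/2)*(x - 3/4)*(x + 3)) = x^2 + 3*x/2 - 9/2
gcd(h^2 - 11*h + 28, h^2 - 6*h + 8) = h - 4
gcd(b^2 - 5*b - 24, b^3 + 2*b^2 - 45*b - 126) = b + 3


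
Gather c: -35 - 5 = -40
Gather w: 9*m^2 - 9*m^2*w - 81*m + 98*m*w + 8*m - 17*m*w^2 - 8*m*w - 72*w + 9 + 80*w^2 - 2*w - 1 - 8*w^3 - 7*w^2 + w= 9*m^2 - 73*m - 8*w^3 + w^2*(73 - 17*m) + w*(-9*m^2 + 90*m - 73) + 8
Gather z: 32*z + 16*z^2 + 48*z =16*z^2 + 80*z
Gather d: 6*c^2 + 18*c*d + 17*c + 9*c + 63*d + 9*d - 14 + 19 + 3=6*c^2 + 26*c + d*(18*c + 72) + 8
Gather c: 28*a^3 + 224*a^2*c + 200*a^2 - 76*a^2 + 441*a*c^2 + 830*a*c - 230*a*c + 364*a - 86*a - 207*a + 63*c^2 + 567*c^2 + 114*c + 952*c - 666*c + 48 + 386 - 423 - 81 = 28*a^3 + 124*a^2 + 71*a + c^2*(441*a + 630) + c*(224*a^2 + 600*a + 400) - 70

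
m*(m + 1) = m^2 + m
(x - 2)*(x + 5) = x^2 + 3*x - 10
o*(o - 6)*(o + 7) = o^3 + o^2 - 42*o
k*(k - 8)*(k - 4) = k^3 - 12*k^2 + 32*k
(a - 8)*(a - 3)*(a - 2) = a^3 - 13*a^2 + 46*a - 48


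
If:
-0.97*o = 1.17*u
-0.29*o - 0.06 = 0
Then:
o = -0.21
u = 0.17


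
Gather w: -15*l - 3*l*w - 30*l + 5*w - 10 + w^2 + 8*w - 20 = -45*l + w^2 + w*(13 - 3*l) - 30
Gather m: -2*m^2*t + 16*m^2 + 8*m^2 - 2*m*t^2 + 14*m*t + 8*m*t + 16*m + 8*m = m^2*(24 - 2*t) + m*(-2*t^2 + 22*t + 24)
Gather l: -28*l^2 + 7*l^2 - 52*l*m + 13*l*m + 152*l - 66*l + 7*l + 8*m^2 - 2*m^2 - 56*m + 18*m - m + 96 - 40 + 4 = -21*l^2 + l*(93 - 39*m) + 6*m^2 - 39*m + 60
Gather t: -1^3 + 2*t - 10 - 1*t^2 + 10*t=-t^2 + 12*t - 11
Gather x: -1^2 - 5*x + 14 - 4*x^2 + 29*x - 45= -4*x^2 + 24*x - 32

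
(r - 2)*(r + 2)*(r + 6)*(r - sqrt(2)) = r^4 - sqrt(2)*r^3 + 6*r^3 - 6*sqrt(2)*r^2 - 4*r^2 - 24*r + 4*sqrt(2)*r + 24*sqrt(2)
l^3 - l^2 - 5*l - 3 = (l - 3)*(l + 1)^2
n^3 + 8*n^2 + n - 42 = (n - 2)*(n + 3)*(n + 7)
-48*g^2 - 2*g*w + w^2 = (-8*g + w)*(6*g + w)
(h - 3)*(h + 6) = h^2 + 3*h - 18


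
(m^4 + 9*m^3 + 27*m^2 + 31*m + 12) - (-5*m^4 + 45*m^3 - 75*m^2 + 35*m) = 6*m^4 - 36*m^3 + 102*m^2 - 4*m + 12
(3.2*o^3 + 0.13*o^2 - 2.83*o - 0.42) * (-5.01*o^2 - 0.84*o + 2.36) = -16.032*o^5 - 3.3393*o^4 + 21.6211*o^3 + 4.7882*o^2 - 6.326*o - 0.9912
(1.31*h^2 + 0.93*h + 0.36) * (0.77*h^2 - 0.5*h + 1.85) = 1.0087*h^4 + 0.0611*h^3 + 2.2357*h^2 + 1.5405*h + 0.666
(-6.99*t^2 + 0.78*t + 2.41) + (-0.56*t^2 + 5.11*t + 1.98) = -7.55*t^2 + 5.89*t + 4.39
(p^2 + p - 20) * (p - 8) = p^3 - 7*p^2 - 28*p + 160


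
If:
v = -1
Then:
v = -1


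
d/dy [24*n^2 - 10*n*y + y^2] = -10*n + 2*y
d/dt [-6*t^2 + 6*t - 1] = 6 - 12*t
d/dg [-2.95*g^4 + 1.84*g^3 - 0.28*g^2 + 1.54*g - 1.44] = -11.8*g^3 + 5.52*g^2 - 0.56*g + 1.54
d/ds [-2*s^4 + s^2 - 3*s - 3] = -8*s^3 + 2*s - 3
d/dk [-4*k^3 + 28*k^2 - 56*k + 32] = -12*k^2 + 56*k - 56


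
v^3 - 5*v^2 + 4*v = v*(v - 4)*(v - 1)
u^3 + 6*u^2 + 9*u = u*(u + 3)^2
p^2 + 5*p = p*(p + 5)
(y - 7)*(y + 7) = y^2 - 49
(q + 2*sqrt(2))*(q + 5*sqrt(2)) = q^2 + 7*sqrt(2)*q + 20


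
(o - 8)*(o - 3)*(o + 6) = o^3 - 5*o^2 - 42*o + 144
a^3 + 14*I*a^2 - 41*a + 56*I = (a - I)*(a + 7*I)*(a + 8*I)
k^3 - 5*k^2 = k^2*(k - 5)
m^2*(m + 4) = m^3 + 4*m^2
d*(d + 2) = d^2 + 2*d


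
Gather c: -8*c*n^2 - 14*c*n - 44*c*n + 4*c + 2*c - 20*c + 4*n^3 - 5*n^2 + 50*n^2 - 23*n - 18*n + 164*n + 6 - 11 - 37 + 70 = c*(-8*n^2 - 58*n - 14) + 4*n^3 + 45*n^2 + 123*n + 28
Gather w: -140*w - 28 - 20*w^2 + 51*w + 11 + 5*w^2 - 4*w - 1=-15*w^2 - 93*w - 18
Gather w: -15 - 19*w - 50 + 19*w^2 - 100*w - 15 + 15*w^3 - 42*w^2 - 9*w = 15*w^3 - 23*w^2 - 128*w - 80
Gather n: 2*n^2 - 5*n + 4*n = 2*n^2 - n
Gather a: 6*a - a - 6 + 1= 5*a - 5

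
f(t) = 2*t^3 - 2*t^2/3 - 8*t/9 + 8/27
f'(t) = 6*t^2 - 4*t/3 - 8/9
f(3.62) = 83.22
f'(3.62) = 72.91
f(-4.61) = -205.72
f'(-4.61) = 132.77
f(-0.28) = 0.45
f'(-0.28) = -0.05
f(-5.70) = -386.68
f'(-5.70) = 201.65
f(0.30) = 0.02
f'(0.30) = -0.75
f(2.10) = 14.01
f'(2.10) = 22.77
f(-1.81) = -12.14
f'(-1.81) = 21.18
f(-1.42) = -5.51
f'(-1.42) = 13.10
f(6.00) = 402.96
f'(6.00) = 207.11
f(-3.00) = -57.04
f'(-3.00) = 57.11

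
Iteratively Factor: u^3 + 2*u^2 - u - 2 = (u + 2)*(u^2 - 1) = (u + 1)*(u + 2)*(u - 1)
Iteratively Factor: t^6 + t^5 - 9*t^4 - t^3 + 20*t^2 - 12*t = (t - 2)*(t^5 + 3*t^4 - 3*t^3 - 7*t^2 + 6*t) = (t - 2)*(t - 1)*(t^4 + 4*t^3 + t^2 - 6*t) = (t - 2)*(t - 1)*(t + 2)*(t^3 + 2*t^2 - 3*t) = t*(t - 2)*(t - 1)*(t + 2)*(t^2 + 2*t - 3) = t*(t - 2)*(t - 1)^2*(t + 2)*(t + 3)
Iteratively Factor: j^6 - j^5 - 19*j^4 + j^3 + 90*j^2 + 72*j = (j - 3)*(j^5 + 2*j^4 - 13*j^3 - 38*j^2 - 24*j) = j*(j - 3)*(j^4 + 2*j^3 - 13*j^2 - 38*j - 24) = j*(j - 3)*(j + 2)*(j^3 - 13*j - 12) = j*(j - 4)*(j - 3)*(j + 2)*(j^2 + 4*j + 3) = j*(j - 4)*(j - 3)*(j + 1)*(j + 2)*(j + 3)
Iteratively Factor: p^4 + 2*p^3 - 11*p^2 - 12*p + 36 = (p + 3)*(p^3 - p^2 - 8*p + 12) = (p - 2)*(p + 3)*(p^2 + p - 6) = (p - 2)*(p + 3)^2*(p - 2)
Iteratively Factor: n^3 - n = (n + 1)*(n^2 - n) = n*(n + 1)*(n - 1)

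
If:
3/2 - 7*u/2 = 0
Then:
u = 3/7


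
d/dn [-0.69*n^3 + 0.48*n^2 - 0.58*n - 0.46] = -2.07*n^2 + 0.96*n - 0.58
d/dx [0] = 0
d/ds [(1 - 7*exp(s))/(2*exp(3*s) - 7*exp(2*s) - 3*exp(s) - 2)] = (28*exp(3*s) - 55*exp(2*s) + 14*exp(s) + 17)*exp(s)/(4*exp(6*s) - 28*exp(5*s) + 37*exp(4*s) + 34*exp(3*s) + 37*exp(2*s) + 12*exp(s) + 4)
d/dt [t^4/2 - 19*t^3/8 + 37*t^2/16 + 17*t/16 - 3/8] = 2*t^3 - 57*t^2/8 + 37*t/8 + 17/16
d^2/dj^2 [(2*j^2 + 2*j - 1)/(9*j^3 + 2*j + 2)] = 4*(81*j^6 + 243*j^5 - 297*j^4 - 144*j^3 - 135*j^2 + 27*j - 2)/(729*j^9 + 486*j^7 + 486*j^6 + 108*j^5 + 216*j^4 + 116*j^3 + 24*j^2 + 24*j + 8)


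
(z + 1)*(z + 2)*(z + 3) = z^3 + 6*z^2 + 11*z + 6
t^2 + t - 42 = (t - 6)*(t + 7)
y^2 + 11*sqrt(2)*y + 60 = (y + 5*sqrt(2))*(y + 6*sqrt(2))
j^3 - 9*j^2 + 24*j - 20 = (j - 5)*(j - 2)^2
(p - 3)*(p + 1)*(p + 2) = p^3 - 7*p - 6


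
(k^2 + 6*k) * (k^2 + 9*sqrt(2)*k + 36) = k^4 + 6*k^3 + 9*sqrt(2)*k^3 + 36*k^2 + 54*sqrt(2)*k^2 + 216*k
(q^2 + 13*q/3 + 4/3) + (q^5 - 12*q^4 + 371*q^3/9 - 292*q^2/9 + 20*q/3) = q^5 - 12*q^4 + 371*q^3/9 - 283*q^2/9 + 11*q + 4/3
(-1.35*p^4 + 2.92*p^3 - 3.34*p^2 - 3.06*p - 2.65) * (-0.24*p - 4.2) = 0.324*p^5 + 4.9692*p^4 - 11.4624*p^3 + 14.7624*p^2 + 13.488*p + 11.13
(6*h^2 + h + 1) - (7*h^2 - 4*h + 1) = -h^2 + 5*h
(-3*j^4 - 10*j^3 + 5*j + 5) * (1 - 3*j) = 9*j^5 + 27*j^4 - 10*j^3 - 15*j^2 - 10*j + 5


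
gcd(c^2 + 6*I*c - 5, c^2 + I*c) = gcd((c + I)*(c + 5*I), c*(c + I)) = c + I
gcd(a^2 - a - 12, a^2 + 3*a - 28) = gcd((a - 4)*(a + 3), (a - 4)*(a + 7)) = a - 4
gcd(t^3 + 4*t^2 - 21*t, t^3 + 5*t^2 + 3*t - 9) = 1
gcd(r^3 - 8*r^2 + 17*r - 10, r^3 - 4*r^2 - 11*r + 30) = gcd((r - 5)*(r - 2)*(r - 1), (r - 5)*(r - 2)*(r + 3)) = r^2 - 7*r + 10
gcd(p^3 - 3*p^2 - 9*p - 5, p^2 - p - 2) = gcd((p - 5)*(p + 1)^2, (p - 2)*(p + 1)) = p + 1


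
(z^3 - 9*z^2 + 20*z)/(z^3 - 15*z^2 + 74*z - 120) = z/(z - 6)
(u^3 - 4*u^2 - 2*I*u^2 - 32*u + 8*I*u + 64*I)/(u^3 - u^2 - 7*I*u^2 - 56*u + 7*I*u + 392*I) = (u^2 + 2*u*(2 - I) - 8*I)/(u^2 + 7*u*(1 - I) - 49*I)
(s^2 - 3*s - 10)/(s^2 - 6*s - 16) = (s - 5)/(s - 8)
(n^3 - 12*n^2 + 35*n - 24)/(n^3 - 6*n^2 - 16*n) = (n^2 - 4*n + 3)/(n*(n + 2))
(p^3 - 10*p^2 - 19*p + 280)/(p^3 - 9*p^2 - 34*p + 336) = (p + 5)/(p + 6)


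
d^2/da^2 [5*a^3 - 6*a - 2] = 30*a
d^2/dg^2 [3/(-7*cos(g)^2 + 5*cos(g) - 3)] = 3*(-196*sin(g)^4 + 39*sin(g)^2 - 585*cos(g)/4 + 105*cos(3*g)/4 + 165)/(7*sin(g)^2 + 5*cos(g) - 10)^3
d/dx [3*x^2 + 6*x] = 6*x + 6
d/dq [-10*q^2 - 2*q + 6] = -20*q - 2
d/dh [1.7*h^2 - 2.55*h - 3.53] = 3.4*h - 2.55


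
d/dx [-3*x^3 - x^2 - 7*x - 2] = -9*x^2 - 2*x - 7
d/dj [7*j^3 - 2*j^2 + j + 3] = 21*j^2 - 4*j + 1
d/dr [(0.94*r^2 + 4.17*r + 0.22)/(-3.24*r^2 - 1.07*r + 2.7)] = (12.505*r^2 + 6.5016*r + 11.4944)/(10.4976*r^4 + 6.9336*r^3 - 16.3511*r^2 - 5.778*r + 7.29)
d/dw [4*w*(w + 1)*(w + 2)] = 12*w^2 + 24*w + 8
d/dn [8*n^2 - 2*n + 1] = 16*n - 2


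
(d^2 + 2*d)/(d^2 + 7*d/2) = 2*(d + 2)/(2*d + 7)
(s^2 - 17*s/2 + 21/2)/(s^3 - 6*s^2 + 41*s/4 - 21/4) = 2*(s - 7)/(2*s^2 - 9*s + 7)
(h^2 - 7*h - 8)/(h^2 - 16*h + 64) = (h + 1)/(h - 8)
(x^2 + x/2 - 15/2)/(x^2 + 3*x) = (x - 5/2)/x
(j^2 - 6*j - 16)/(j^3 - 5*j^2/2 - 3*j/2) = 2*(-j^2 + 6*j + 16)/(j*(-2*j^2 + 5*j + 3))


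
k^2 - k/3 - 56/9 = (k - 8/3)*(k + 7/3)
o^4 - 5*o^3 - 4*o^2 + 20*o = o*(o - 5)*(o - 2)*(o + 2)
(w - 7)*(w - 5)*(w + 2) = w^3 - 10*w^2 + 11*w + 70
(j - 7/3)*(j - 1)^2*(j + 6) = j^4 + 5*j^3/3 - 61*j^2/3 + 95*j/3 - 14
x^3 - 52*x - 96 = (x - 8)*(x + 2)*(x + 6)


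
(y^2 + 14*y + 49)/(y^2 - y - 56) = (y + 7)/(y - 8)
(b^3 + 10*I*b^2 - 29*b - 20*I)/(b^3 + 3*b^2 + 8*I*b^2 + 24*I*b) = (b^3 + 10*I*b^2 - 29*b - 20*I)/(b*(b^2 + b*(3 + 8*I) + 24*I))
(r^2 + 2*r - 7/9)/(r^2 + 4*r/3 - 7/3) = (r - 1/3)/(r - 1)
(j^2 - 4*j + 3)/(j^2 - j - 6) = (j - 1)/(j + 2)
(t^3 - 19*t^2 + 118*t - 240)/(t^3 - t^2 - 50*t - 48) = (t^2 - 11*t + 30)/(t^2 + 7*t + 6)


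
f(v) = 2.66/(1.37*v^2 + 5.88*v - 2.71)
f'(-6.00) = 0.22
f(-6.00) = 0.23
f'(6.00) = -0.01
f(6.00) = 0.03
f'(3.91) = -0.03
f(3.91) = 0.06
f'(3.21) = -0.04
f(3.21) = 0.09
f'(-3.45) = 0.21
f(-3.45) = -0.40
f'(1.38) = -0.40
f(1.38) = 0.33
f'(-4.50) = 8.42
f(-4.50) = -1.86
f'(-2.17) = 0.00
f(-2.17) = -0.29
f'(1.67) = -0.23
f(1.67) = 0.24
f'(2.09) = -0.13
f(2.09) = 0.17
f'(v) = 2.66*(-2.74*v - 5.88)/(1.37*v^2 + 5.88*v - 2.71)^2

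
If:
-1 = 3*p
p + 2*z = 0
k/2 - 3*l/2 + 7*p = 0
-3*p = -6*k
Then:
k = -1/6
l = -29/18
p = -1/3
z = 1/6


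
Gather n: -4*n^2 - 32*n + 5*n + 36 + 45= -4*n^2 - 27*n + 81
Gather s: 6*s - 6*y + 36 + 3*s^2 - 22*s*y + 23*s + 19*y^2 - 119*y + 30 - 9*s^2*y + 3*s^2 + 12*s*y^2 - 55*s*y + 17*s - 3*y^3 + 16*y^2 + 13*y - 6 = s^2*(6 - 9*y) + s*(12*y^2 - 77*y + 46) - 3*y^3 + 35*y^2 - 112*y + 60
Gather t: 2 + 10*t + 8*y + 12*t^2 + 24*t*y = 12*t^2 + t*(24*y + 10) + 8*y + 2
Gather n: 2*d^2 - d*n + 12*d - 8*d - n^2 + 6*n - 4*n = 2*d^2 + 4*d - n^2 + n*(2 - d)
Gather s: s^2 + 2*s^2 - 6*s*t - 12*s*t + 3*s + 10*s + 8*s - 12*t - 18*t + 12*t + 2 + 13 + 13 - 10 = 3*s^2 + s*(21 - 18*t) - 18*t + 18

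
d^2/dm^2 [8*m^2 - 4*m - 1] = 16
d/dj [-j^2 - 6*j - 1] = -2*j - 6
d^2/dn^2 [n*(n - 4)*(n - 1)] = 6*n - 10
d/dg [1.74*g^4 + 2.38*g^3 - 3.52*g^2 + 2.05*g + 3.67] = 6.96*g^3 + 7.14*g^2 - 7.04*g + 2.05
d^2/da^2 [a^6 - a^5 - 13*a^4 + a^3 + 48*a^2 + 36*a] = 30*a^4 - 20*a^3 - 156*a^2 + 6*a + 96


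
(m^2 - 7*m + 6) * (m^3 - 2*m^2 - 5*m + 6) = m^5 - 9*m^4 + 15*m^3 + 29*m^2 - 72*m + 36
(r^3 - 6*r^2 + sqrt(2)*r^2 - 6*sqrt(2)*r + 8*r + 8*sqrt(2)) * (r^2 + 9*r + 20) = r^5 + sqrt(2)*r^4 + 3*r^4 - 26*r^3 + 3*sqrt(2)*r^3 - 48*r^2 - 26*sqrt(2)*r^2 - 48*sqrt(2)*r + 160*r + 160*sqrt(2)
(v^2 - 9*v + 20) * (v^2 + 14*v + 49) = v^4 + 5*v^3 - 57*v^2 - 161*v + 980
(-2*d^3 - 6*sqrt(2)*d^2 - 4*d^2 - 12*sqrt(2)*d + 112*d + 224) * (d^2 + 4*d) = -2*d^5 - 12*d^4 - 6*sqrt(2)*d^4 - 36*sqrt(2)*d^3 + 96*d^3 - 48*sqrt(2)*d^2 + 672*d^2 + 896*d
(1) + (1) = 2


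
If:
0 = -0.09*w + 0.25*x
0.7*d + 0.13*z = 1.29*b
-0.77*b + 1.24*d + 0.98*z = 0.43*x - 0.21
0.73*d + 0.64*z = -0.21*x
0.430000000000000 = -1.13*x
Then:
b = 1.02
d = 2.35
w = -1.06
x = -0.38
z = -2.55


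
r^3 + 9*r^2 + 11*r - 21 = (r - 1)*(r + 3)*(r + 7)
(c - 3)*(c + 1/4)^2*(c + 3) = c^4 + c^3/2 - 143*c^2/16 - 9*c/2 - 9/16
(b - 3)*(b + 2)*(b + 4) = b^3 + 3*b^2 - 10*b - 24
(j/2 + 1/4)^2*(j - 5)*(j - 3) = j^4/4 - 7*j^3/4 + 29*j^2/16 + 13*j/4 + 15/16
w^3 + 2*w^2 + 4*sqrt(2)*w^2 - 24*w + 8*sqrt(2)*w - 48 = (w + 2)*(w - 2*sqrt(2))*(w + 6*sqrt(2))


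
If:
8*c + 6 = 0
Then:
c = -3/4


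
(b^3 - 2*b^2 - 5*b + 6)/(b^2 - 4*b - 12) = (b^2 - 4*b + 3)/(b - 6)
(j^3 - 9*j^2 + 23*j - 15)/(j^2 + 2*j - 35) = (j^2 - 4*j + 3)/(j + 7)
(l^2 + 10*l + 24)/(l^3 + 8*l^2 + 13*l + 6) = (l + 4)/(l^2 + 2*l + 1)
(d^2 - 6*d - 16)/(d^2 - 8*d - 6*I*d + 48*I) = (d + 2)/(d - 6*I)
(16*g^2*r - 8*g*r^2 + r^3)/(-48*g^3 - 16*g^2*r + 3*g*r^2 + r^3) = r*(-4*g + r)/(12*g^2 + 7*g*r + r^2)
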